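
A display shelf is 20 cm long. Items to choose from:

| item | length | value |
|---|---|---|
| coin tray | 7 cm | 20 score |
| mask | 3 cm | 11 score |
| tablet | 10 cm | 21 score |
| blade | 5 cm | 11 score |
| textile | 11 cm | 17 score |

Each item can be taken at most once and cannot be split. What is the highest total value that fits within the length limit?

Check high-value combinations within 20 cm:
- coin tray+mask+tablet: length 7+3+10=20, value 20+11+21=52
- mask+tablet+blade: length 3+10+5=18, value 11+21+11=43
- coin tray+mask+blade: length 7+3+5=15, value 20+11+11=42
- coin tray+tablet: length 7+10=17, value 20+21=41
- mask+blade+textile: length 3+5+11=19, value 11+11+17=39
Best: 52 score.

52 score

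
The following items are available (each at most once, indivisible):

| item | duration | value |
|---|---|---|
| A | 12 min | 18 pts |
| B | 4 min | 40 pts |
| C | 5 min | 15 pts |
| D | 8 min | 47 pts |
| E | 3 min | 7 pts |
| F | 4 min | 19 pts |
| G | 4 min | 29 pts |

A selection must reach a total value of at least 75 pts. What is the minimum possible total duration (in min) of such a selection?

11

Subsets with value ≥ 75, sorted by total duration:
- B+E+G: duration 11, value 76
- B+F+G: duration 12, value 88
- B+D: duration 12, value 87
Minimum duration: 11 min.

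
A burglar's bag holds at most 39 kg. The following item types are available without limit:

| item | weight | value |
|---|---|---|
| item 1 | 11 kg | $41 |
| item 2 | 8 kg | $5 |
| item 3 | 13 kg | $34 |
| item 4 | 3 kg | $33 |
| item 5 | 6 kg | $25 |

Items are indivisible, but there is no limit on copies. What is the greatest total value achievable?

Best value-per-unit is item 4 at 33/3, and filling with it alone uses weight 13×3=39. No mix of the others beats 13×33 = 429.

$429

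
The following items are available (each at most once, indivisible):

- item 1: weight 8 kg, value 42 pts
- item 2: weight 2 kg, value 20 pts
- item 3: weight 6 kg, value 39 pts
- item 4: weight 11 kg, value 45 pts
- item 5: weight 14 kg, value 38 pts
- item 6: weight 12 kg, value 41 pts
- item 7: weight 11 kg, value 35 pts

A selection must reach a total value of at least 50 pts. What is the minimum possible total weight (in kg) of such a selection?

8

Subsets with value ≥ 50, sorted by total weight:
- item 2+item 3: weight 8, value 59
- item 1+item 2: weight 10, value 62
Minimum weight: 8 kg.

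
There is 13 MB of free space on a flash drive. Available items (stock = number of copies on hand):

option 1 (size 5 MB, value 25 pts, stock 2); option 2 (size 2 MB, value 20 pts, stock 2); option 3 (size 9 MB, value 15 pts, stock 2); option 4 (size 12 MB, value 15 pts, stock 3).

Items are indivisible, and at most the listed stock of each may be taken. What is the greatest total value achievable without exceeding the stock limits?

70 pts

Best selections within size 13 and stock limits:
- 2×option 1 + 1×option 2: size 12, value 70
- 1×option 1 + 2×option 2: size 9, value 65
Best: 70 pts.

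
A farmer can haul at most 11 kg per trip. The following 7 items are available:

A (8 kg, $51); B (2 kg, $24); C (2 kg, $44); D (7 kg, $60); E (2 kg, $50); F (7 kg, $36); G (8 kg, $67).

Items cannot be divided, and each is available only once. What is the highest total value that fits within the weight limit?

$154

Check high-value combinations within 11 kg:
- C+D+E: weight 2+7+2=11, value 44+60+50=154
- B+D+E: weight 2+7+2=11, value 24+60+50=134
- C+E+F: weight 2+2+7=11, value 44+50+36=130
Best: $154.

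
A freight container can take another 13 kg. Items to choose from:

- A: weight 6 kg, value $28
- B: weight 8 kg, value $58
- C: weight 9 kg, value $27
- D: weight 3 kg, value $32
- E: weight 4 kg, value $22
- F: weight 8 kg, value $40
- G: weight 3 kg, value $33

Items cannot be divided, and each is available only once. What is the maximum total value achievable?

Check high-value combinations within 13 kg:
- A+D+G: weight 6+3+3=12, value 28+32+33=93
- B+G: weight 8+3=11, value 58+33=91
- B+D: weight 8+3=11, value 58+32=90
- D+E+G: weight 3+4+3=10, value 32+22+33=87
- A+E+G: weight 6+4+3=13, value 28+22+33=83
Best: $93.

$93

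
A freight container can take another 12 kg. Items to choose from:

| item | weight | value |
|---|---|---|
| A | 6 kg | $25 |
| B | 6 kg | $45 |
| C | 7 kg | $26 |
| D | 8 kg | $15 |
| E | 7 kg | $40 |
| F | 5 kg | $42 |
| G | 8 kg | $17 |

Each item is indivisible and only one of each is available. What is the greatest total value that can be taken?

$87

Check high-value combinations within 12 kg:
- B+F: weight 6+5=11, value 45+42=87
- E+F: weight 7+5=12, value 40+42=82
- A+B: weight 6+6=12, value 25+45=70
Best: $87.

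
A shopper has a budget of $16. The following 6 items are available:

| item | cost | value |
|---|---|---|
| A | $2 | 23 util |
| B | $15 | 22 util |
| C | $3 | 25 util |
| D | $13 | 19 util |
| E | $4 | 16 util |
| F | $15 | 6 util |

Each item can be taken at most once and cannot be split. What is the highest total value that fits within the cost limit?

Check high-value combinations within $16:
- A+C+E: cost 2+3+4=9, value 23+25+16=64
- A+C: cost 2+3=5, value 23+25=48
- C+D: cost 3+13=16, value 25+19=44
- A+D: cost 2+13=15, value 23+19=42
- C+E: cost 3+4=7, value 25+16=41
Best: 64 util.

64 util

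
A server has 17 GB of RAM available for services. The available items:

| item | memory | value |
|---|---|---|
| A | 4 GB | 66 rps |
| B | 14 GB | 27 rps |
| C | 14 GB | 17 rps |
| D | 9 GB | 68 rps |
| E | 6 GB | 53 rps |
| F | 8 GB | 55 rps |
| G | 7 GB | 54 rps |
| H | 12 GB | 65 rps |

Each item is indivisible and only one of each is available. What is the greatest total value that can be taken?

173 rps

Check high-value combinations within 17 GB:
- A+E+G: memory 4+6+7=17, value 66+53+54=173
- A+D: memory 4+9=13, value 66+68=134
- A+H: memory 4+12=16, value 66+65=131
- D+F: memory 9+8=17, value 68+55=123
Best: 173 rps.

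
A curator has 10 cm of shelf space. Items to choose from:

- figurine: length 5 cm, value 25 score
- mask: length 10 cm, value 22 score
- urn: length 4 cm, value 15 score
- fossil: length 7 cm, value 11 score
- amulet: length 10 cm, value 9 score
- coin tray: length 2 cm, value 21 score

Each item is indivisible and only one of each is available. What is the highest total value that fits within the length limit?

Check high-value combinations within 10 cm:
- figurine+coin tray: length 5+2=7, value 25+21=46
- figurine+urn: length 5+4=9, value 25+15=40
- urn+coin tray: length 4+2=6, value 15+21=36
Best: 46 score.

46 score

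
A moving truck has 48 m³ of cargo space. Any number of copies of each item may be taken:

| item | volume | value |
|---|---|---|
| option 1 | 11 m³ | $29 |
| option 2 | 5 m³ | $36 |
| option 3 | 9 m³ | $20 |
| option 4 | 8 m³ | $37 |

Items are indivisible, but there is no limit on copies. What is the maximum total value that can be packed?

Best value-per-unit is option 2 at 36/5; filling with it alone gives 9×36 = 324.
Optimal mix: 8×option 2 + 1×option 4 → volume 48, value 325.

$325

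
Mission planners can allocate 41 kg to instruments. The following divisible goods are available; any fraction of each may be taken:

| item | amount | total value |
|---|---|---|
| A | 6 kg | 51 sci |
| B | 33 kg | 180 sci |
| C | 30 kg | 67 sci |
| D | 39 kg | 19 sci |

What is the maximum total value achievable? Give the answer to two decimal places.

235.47

Take in order of value per unit:
- A (51/6 per unit): all 6 → value 51, running total 51.00
- B (180/33 per unit): all 33 → value 180, running total 231.00
- C (67/30 per unit): 2 of 30 → value 2×67/30 = 4.4667, running total 235.47
Total 235.47.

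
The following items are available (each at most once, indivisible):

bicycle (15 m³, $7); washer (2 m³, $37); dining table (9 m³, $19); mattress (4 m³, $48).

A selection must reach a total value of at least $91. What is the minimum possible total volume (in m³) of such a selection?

15

Subsets with value ≥ 91, sorted by total volume:
- washer+dining table+mattress: volume 15, value 104
- bicycle+washer+mattress: volume 21, value 92
Minimum volume: 15 m³.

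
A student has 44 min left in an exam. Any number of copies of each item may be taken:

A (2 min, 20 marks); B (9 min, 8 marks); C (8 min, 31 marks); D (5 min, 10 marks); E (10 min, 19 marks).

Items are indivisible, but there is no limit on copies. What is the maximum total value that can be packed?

Best value-per-unit is A at 20/2, and filling with it alone uses time 22×2=44. No mix of the others beats 22×20 = 440.

440 marks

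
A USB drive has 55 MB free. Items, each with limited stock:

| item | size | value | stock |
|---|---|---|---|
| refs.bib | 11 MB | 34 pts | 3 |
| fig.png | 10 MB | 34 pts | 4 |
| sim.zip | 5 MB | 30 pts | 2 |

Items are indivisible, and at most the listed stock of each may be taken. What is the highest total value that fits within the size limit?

Top feasible selections:
- 4×fig.png + 2×sim.zip: size 50, value 196
- 1×refs.bib + 3×fig.png + 2×sim.zip: size 51, value 196
- 2×refs.bib + 2×fig.png + 2×sim.zip: size 52, value 196
- 3×refs.bib + 1×fig.png + 2×sim.zip: size 53, value 196
Best: 196 pts.

196 pts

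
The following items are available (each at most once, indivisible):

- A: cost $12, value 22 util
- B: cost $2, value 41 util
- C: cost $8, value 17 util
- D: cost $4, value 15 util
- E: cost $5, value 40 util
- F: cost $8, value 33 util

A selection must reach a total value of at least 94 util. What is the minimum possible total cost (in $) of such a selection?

Subsets with value ≥ 94, sorted by total cost:
- B+D+E: cost 11, value 96
- B+E+F: cost 15, value 114
- B+C+E: cost 15, value 98
- B+D+E+F: cost 19, value 129
Minimum cost: 11 $.

11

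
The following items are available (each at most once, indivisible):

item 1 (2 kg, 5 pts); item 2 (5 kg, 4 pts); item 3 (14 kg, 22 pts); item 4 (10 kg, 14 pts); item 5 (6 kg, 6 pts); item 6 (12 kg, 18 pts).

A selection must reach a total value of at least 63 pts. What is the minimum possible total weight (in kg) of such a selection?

43

Subsets with value ≥ 63, sorted by total weight:
- item 1+item 2+item 3+item 4+item 6: weight 43, value 63
- item 1+item 3+item 4+item 5+item 6: weight 44, value 65
- item 2+item 3+item 4+item 5+item 6: weight 47, value 64
- item 1+item 2+item 3+item 4+item 5+item 6: weight 49, value 69
Minimum weight: 43 kg.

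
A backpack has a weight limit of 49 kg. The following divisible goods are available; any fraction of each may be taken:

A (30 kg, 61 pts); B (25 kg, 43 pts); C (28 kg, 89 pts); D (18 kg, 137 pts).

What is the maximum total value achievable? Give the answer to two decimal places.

Take in order of value per unit:
- D (137/18 per unit): all 18 → value 137, running total 137.00
- C (89/28 per unit): all 28 → value 89, running total 226.00
- A (61/30 per unit): 3 of 30 → value 3×61/30 = 6.1000, running total 232.10
Total 232.10.

232.10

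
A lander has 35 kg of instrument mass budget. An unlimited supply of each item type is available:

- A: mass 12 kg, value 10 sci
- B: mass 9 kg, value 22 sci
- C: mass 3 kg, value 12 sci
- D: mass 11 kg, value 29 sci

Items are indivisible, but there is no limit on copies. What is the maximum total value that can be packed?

132 sci

Best value-per-unit is C at 12/3, and filling with it alone uses mass 11×3=33. No mix of the others beats 11×12 = 132.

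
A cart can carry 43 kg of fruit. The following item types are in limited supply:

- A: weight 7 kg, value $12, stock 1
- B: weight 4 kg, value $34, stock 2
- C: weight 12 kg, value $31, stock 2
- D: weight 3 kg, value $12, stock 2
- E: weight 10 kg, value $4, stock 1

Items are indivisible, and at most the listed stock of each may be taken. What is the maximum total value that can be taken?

Top feasible selections:
- 2×B + 2×C + 2×D: weight 38, value 154
- 1×A + 2×B + 2×C + 1×D: weight 42, value 154
- 2×B + 2×C + 1×D: weight 35, value 142
Best: $154.

$154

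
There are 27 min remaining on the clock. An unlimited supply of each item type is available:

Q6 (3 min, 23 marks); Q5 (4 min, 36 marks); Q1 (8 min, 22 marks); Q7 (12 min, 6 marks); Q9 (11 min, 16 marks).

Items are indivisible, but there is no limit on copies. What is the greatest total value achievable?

239 marks

Best value-per-unit is Q5 at 36/4; filling with it alone gives 6×36 = 216.
Optimal mix: 1×Q6 + 6×Q5 → time 27, value 239.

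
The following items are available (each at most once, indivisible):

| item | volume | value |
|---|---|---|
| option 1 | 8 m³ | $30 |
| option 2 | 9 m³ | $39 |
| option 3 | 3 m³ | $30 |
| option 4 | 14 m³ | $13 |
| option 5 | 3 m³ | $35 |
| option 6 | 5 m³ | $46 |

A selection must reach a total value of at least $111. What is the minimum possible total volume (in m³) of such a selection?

Subsets with value ≥ 111, sorted by total volume:
- option 3+option 5+option 6: volume 11, value 111
- option 1+option 5+option 6: volume 16, value 111
- option 2+option 5+option 6: volume 17, value 120
- option 2+option 3+option 6: volume 17, value 115
Minimum volume: 11 m³.

11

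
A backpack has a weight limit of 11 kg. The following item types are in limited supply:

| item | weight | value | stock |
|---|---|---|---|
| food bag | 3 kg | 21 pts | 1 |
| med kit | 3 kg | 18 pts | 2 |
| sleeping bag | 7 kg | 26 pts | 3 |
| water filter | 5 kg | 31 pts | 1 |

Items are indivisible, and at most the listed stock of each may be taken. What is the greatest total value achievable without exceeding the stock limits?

70 pts

Best selections within weight 11 and stock limits:
- 1×food bag + 1×med kit + 1×water filter: weight 11, value 70
- 2×med kit + 1×water filter: weight 11, value 67
- 1×food bag + 2×med kit: weight 9, value 57
Best: 70 pts.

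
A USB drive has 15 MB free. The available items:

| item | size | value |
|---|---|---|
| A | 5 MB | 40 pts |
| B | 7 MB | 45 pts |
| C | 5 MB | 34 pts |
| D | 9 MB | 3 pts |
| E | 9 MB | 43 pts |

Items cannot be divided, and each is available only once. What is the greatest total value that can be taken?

Check high-value combinations within 15 MB:
- A+B: size 5+7=12, value 40+45=85
- A+E: size 5+9=14, value 40+43=83
- B+C: size 7+5=12, value 45+34=79
Best: 85 pts.

85 pts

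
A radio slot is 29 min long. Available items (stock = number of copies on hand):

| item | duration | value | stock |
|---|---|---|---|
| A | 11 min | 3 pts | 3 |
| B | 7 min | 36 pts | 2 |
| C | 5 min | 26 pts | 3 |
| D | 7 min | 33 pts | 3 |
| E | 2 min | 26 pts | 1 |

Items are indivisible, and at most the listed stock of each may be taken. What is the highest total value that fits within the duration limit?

Best selections within duration 29 and stock limits:
- 2×B + 1×C + 1×D + 1×E: duration 28, value 157
- 1×B + 1×C + 2×D + 1×E: duration 28, value 154
- 1×C + 3×D + 1×E: duration 28, value 151
Best: 157 pts.

157 pts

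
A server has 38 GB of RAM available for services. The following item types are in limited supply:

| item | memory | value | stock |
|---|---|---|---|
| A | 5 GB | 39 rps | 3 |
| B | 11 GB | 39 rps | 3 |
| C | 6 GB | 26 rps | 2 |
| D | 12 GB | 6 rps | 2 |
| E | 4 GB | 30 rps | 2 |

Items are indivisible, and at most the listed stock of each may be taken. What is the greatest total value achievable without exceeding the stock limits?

Best selections within memory 38 and stock limits:
- 3×A + 2×C + 2×E: memory 35, value 229
- 3×A + 1×B + 2×E: memory 34, value 216
- 3×A + 1×B + 1×C + 1×E: memory 36, value 212
- 3×A + 1×B + 2×C: memory 38, value 208
Best: 229 rps.

229 rps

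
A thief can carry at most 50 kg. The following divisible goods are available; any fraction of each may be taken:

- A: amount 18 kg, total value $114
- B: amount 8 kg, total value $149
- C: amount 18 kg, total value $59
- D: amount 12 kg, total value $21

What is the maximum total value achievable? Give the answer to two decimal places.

332.50

Take in order of value per unit:
- B (149/8 per unit): all 8 → value 149, running total 149.00
- A (114/18 per unit): all 18 → value 114, running total 263.00
- C (59/18 per unit): all 18 → value 59, running total 322.00
- D (21/12 per unit): 6 of 12 → value 6×21/12 = 10.5000, running total 332.50
Total 332.50.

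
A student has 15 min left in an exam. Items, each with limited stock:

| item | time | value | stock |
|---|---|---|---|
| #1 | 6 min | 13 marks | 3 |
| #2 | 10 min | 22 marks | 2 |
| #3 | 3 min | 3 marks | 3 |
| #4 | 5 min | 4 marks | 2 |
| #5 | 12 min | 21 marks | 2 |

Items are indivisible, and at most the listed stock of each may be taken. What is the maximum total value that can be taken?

Best selections within time 15 and stock limits:
- 2×#1 + 1×#3: time 15, value 29
- 2×#1: time 12, value 26
Best: 29 marks.

29 marks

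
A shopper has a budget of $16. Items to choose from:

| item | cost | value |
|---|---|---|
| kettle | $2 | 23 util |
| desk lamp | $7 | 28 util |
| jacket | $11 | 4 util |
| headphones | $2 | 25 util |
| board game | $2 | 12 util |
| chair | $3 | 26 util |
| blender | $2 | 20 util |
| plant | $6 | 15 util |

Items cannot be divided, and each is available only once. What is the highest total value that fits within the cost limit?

122 util

This is a 0/1 knapsack; check combinations near the capacity.
- kettle+desk lamp+headphones+chair+blender: cost 2+7+2+3+2=16, value 23+28+25+26+20=122
- kettle+desk lamp+headphones+board game+chair: cost 2+7+2+2+3=16, value 23+28+25+12+26=114
- desk lamp+headphones+board game+chair+blender: cost 7+2+2+3+2=16, value 28+25+12+26+20=111
- kettle+headphones+chair+blender+plant: cost 2+2+3+2+6=15, value 23+25+26+20+15=109
Best: 122 util.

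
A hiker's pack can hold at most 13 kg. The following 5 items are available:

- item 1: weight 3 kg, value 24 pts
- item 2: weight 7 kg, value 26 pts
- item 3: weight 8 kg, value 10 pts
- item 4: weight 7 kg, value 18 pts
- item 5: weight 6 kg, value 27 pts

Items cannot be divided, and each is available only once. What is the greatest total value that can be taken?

This is a 0/1 knapsack; check combinations near the capacity.
- item 2+item 5: weight 7+6=13, value 26+27=53
- item 1+item 5: weight 3+6=9, value 24+27=51
- item 1+item 2: weight 3+7=10, value 24+26=50
Best: 53 pts.

53 pts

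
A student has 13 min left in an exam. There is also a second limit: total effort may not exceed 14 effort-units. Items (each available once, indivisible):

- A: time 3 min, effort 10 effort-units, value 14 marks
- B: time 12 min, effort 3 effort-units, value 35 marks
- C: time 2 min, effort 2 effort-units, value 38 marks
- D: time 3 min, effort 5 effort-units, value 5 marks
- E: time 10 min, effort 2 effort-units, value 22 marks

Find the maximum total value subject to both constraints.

Feasible sets respecting both limits:
- C+E: time 12, effort 4, value 60
- A+C: time 5, effort 12, value 52
- C+D: time 5, effort 7, value 43
Best: 60 marks.

60 marks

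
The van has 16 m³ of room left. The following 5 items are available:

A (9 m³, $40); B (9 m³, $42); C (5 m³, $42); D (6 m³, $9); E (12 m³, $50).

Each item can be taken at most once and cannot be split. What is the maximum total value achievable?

Check high-value combinations within 16 m³:
- B+C: volume 9+5=14, value 42+42=84
- A+C: volume 9+5=14, value 40+42=82
- C+D: volume 5+6=11, value 42+9=51
Best: $84.

$84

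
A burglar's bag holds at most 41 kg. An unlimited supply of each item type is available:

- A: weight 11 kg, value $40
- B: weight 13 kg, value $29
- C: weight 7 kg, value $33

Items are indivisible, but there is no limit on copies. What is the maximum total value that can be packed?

Best value-per-unit is C at 33/7; filling with it alone gives 5×33 = 165.
Optimal mix: 1×A + 4×C → weight 39, value 172.

$172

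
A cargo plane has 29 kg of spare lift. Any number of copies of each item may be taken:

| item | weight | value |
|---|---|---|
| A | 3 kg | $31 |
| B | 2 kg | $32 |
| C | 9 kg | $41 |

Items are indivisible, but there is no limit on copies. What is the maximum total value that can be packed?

Best value-per-unit is B at 32/2, and filling with it alone uses weight 14×2=28. No mix of the others beats 14×32 = 448.

$448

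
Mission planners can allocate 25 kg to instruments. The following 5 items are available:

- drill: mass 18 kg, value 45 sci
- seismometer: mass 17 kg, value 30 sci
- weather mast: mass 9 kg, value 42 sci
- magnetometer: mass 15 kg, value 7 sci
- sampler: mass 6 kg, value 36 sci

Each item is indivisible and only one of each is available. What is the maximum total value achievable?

Check high-value combinations within 25 kg:
- drill+sampler: mass 18+6=24, value 45+36=81
- weather mast+sampler: mass 9+6=15, value 42+36=78
- seismometer+sampler: mass 17+6=23, value 30+36=66
- weather mast+magnetometer: mass 9+15=24, value 42+7=49
- drill: mass 18, value 45
Best: 81 sci.

81 sci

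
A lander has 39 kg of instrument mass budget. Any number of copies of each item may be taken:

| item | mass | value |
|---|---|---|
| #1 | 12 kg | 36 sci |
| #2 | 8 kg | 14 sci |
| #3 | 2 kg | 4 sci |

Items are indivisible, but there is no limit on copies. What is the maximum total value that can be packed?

112 sci

Best value-per-unit is #1 at 36/12; filling with it alone gives 3×36 = 108.
Optimal mix: 3×#1 + 1×#3 → mass 38, value 112.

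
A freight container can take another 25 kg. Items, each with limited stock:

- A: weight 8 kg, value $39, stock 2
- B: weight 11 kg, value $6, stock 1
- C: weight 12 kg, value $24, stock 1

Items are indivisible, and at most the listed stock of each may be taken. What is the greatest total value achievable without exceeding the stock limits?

Best selections within weight 25 and stock limits:
- 2×A: weight 16, value 78
- 1×A + 1×C: weight 20, value 63
Best: $78.

$78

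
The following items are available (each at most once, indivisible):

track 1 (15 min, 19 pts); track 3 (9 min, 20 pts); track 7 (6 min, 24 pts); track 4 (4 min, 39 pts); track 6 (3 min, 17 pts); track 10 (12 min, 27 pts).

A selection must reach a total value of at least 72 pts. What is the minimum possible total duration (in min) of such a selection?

13

Subsets with value ≥ 72, sorted by total duration:
- track 7+track 4+track 6: duration 13, value 80
- track 3+track 4+track 6: duration 16, value 76
- track 3+track 7+track 4: duration 19, value 83
- track 4+track 6+track 10: duration 19, value 83
Minimum duration: 13 min.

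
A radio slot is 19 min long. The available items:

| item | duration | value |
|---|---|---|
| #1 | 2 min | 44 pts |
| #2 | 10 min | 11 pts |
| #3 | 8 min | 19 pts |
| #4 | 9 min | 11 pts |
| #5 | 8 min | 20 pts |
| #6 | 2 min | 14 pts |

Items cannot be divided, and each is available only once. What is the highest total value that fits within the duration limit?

Check high-value combinations within 19 min:
- #1+#3+#5: duration 2+8+8=18, value 44+19+20=83
- #1+#5+#6: duration 2+8+2=12, value 44+20+14=78
- #1+#3+#6: duration 2+8+2=12, value 44+19+14=77
- #1+#4+#5: duration 2+9+8=19, value 44+11+20=75
- #1+#3+#4: duration 2+8+9=19, value 44+19+11=74
Best: 83 pts.

83 pts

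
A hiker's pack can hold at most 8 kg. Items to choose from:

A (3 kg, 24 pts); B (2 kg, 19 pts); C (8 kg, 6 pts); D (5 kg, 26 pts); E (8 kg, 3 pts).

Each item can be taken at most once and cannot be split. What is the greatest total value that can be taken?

Check high-value combinations within 8 kg:
- A+D: weight 3+5=8, value 24+26=50
- B+D: weight 2+5=7, value 19+26=45
- A+B: weight 3+2=5, value 24+19=43
- D: weight 5, value 26
Best: 50 pts.

50 pts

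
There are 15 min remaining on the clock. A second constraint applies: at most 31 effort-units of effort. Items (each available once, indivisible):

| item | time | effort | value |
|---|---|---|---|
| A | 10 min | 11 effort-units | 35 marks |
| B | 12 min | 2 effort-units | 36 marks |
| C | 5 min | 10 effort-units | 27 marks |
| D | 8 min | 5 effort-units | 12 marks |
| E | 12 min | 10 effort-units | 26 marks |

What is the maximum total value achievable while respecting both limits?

62 marks

Feasible sets respecting both limits:
- A+C: time 15, effort 21, value 62
- C+D: time 13, effort 15, value 39
- B: time 12, effort 2, value 36
Best: 62 marks.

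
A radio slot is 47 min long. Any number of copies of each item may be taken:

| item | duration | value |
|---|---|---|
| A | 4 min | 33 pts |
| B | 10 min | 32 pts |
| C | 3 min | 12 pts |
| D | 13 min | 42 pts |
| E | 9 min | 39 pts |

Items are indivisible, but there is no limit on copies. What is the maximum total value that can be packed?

375 pts

Best value-per-unit is A at 33/4; filling with it alone gives 11×33 = 363.
Optimal mix: 11×A + 1×C → duration 47, value 375.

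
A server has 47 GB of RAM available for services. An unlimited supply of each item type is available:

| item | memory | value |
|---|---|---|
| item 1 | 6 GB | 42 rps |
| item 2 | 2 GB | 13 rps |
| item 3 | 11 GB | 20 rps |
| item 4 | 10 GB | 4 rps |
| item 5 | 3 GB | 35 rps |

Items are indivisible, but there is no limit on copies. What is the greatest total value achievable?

538 rps

Best value-per-unit is item 5 at 35/3; filling with it alone gives 15×35 = 525.
Optimal mix: 1×item 2 + 15×item 5 → memory 47, value 538.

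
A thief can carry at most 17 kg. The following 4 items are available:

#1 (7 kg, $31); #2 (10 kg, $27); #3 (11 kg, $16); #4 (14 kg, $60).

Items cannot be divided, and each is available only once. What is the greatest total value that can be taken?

This is a 0/1 knapsack; check combinations near the capacity.
- #4: weight 14, value 60
- #1+#2: weight 7+10=17, value 31+27=58
- #1: weight 7, value 31
Best: $60.

$60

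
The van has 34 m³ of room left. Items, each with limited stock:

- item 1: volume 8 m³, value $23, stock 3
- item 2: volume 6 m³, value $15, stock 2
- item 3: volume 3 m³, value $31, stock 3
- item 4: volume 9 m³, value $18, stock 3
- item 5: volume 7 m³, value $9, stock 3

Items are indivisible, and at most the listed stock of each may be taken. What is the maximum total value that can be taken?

$162

Best selections within volume 34 and stock limits:
- 3×item 1 + 3×item 3: volume 33, value 162
- 2×item 1 + 3×item 3 + 1×item 4: volume 34, value 157
Best: $162.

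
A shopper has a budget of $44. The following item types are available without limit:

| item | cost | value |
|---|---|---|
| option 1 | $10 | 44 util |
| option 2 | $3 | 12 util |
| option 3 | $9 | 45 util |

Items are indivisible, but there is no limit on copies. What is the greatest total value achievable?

Best value-per-unit is option 3 at 45/9; filling with it alone gives 4×45 = 180.
Optimal mix: 2×option 2 + 4×option 3 → cost 42, value 204.

204 util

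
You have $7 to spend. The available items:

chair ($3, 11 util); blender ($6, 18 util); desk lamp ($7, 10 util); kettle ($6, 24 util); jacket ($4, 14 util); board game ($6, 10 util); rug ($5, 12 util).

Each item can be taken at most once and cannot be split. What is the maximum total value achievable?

Check high-value combinations within $7:
- chair+jacket: cost 3+4=7, value 11+14=25
- kettle: cost 6, value 24
- blender: cost 6, value 18
Best: 25 util.

25 util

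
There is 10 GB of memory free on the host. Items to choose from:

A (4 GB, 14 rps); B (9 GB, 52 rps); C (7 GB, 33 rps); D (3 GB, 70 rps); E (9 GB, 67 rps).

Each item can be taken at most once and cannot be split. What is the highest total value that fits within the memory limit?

103 rps

Check high-value combinations within 10 GB:
- C+D: memory 7+3=10, value 33+70=103
- A+D: memory 4+3=7, value 14+70=84
- D: memory 3, value 70
- E: memory 9, value 67
Best: 103 rps.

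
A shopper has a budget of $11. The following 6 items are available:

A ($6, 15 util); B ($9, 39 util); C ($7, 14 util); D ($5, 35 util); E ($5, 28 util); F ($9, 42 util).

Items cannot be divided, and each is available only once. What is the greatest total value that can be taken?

63 util

This is a 0/1 knapsack; check combinations near the capacity.
- D+E: cost 5+5=10, value 35+28=63
- A+D: cost 6+5=11, value 15+35=50
- A+E: cost 6+5=11, value 15+28=43
Best: 63 util.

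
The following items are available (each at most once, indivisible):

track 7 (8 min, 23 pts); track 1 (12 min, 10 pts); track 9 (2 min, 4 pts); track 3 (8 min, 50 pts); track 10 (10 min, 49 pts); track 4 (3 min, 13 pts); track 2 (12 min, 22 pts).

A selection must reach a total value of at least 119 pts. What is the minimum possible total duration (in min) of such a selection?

26

Subsets with value ≥ 119, sorted by total duration:
- track 7+track 3+track 10: duration 26, value 122
- track 7+track 9+track 3+track 10: duration 28, value 126
- track 7+track 3+track 10+track 4: duration 29, value 135
- track 3+track 10+track 2: duration 30, value 121
Minimum duration: 26 min.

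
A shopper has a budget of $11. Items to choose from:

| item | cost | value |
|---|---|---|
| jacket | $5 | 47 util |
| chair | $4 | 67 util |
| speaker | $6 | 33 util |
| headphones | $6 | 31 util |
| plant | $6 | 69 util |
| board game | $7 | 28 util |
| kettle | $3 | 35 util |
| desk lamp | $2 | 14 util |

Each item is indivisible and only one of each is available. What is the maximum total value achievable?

Check high-value combinations within $11:
- chair+plant: cost 4+6=10, value 67+69=136
- jacket+chair+desk lamp: cost 5+4+2=11, value 47+67+14=128
- plant+kettle+desk lamp: cost 6+3+2=11, value 69+35+14=118
Best: 136 util.

136 util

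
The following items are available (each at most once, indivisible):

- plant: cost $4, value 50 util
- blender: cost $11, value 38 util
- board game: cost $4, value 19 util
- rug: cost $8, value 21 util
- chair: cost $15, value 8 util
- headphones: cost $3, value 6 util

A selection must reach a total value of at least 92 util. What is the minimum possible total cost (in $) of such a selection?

18

Subsets with value ≥ 92, sorted by total cost:
- plant+blender+headphones: cost 18, value 94
- plant+blender+board game: cost 19, value 107
Minimum cost: 18 $.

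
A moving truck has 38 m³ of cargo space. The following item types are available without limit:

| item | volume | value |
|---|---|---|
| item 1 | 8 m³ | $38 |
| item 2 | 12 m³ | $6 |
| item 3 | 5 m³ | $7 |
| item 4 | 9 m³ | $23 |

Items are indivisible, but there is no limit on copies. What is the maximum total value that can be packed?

$159

Best value-per-unit is item 1 at 38/8; filling with it alone gives 4×38 = 152.
Optimal mix: 4×item 1 + 1×item 3 → volume 37, value 159.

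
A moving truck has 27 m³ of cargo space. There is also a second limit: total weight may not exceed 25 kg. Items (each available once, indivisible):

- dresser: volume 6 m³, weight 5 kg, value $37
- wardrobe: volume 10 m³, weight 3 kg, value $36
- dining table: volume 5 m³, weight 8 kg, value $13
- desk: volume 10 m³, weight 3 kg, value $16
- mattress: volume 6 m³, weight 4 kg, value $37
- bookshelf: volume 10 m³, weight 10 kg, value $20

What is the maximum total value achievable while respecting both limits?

Feasible sets respecting both limits:
- dresser+wardrobe+dining table+mattress: volume 27, weight 20, value 123
- dresser+wardrobe+mattress: volume 22, weight 12, value 110
- dresser+dining table+desk+mattress: volume 27, weight 20, value 103
Best: $123.

$123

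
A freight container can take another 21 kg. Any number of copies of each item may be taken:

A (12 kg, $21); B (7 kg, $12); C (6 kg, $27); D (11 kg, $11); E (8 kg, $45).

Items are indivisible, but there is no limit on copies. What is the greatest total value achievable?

Best value-per-unit is E at 45/8; filling with it alone gives 2×45 = 90.
Optimal mix: 2×C + 1×E → weight 20, value 99.

$99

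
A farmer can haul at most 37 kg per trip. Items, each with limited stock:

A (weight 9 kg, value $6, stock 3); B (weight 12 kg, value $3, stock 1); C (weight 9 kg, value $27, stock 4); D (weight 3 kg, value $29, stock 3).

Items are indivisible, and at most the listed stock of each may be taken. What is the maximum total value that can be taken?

Top feasible selections:
- 3×C + 3×D: weight 36, value 168
- 1×A + 2×C + 3×D: weight 36, value 147
- 2×C + 3×D: weight 27, value 141
Best: $168.

$168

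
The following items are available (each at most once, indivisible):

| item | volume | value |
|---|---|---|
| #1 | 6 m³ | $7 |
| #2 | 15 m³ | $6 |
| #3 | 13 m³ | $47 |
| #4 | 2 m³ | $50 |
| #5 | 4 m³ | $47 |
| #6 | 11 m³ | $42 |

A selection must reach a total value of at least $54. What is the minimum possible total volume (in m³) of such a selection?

Subsets with value ≥ 54, sorted by total volume:
- #4+#5: volume 6, value 97
- #1+#4: volume 8, value 57
- #1+#5: volume 10, value 54
- #1+#4+#5: volume 12, value 104
Minimum volume: 6 m³.

6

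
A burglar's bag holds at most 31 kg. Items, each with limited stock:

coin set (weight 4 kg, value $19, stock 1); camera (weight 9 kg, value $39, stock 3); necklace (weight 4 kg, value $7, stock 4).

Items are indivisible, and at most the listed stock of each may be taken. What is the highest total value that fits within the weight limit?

$136

Best selections within weight 31 and stock limits:
- 1×coin set + 3×camera: weight 31, value 136
- 3×camera + 1×necklace: weight 31, value 124
Best: $136.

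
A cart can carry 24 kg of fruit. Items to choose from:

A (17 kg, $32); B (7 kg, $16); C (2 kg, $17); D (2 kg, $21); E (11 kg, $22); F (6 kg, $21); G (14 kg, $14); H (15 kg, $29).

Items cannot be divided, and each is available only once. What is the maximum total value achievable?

Check high-value combinations within 24 kg:
- C+D+E+F: weight 2+2+11+6=21, value 17+21+22+21=81
- B+C+D+E: weight 7+2+2+11=22, value 16+17+21+22=76
- B+C+D+F: weight 7+2+2+6=17, value 16+17+21+21=75
- C+D+F+G: weight 2+2+6+14=24, value 17+21+21+14=73
- D+F+H: weight 2+6+15=23, value 21+21+29=71
Best: $81.

$81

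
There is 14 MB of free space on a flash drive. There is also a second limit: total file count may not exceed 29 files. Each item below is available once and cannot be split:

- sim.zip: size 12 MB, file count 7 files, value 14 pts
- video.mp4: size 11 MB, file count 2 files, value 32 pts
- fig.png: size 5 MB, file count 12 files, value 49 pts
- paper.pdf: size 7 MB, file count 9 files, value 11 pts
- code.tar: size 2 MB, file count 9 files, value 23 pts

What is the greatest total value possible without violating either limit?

72 pts

Feasible sets respecting both limits:
- fig.png+code.tar: size 7, file count 21, value 72
- fig.png+paper.pdf: size 12, file count 21, value 60
- video.mp4+code.tar: size 13, file count 11, value 55
- fig.png: size 5, file count 12, value 49
Best: 72 pts.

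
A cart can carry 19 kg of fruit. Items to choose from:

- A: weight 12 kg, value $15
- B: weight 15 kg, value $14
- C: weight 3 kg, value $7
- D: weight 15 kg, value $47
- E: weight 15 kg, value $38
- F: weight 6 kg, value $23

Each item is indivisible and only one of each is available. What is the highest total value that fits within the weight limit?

$54

Check high-value combinations within 19 kg:
- C+D: weight 3+15=18, value 7+47=54
- D: weight 15, value 47
- C+E: weight 3+15=18, value 7+38=45
- E: weight 15, value 38
Best: $54.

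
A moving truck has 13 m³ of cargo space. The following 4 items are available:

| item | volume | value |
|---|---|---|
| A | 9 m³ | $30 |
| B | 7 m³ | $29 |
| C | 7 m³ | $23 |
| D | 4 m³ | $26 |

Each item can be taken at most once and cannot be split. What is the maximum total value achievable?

$56

Check high-value combinations within 13 m³:
- A+D: volume 9+4=13, value 30+26=56
- B+D: volume 7+4=11, value 29+26=55
- C+D: volume 7+4=11, value 23+26=49
- A: volume 9, value 30
- B: volume 7, value 29
Best: $56.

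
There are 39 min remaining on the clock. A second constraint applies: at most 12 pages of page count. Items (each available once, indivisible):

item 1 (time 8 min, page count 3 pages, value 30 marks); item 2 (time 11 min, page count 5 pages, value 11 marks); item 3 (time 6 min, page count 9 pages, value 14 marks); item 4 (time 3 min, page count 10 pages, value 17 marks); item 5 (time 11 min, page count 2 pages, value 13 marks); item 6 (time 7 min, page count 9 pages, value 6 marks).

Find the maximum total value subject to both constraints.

54 marks

Feasible sets respecting both limits:
- item 1+item 2+item 5: time 30, page count 10, value 54
- item 1+item 3: time 14, page count 12, value 44
- item 1+item 5: time 19, page count 5, value 43
Best: 54 marks.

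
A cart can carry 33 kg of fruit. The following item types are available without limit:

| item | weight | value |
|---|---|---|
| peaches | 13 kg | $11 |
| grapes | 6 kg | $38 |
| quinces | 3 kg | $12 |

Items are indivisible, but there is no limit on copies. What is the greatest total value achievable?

Best value-per-unit is grapes at 38/6; filling with it alone gives 5×38 = 190.
Optimal mix: 5×grapes + 1×quinces → weight 33, value 202.

$202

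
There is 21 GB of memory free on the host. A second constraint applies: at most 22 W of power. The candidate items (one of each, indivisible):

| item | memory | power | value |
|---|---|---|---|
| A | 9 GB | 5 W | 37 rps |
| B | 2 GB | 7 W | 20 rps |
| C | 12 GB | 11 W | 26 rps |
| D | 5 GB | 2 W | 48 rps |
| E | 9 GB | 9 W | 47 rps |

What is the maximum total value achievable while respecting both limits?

Feasible sets respecting both limits:
- B+D+E: memory 16, power 18, value 115
- A+B+D: memory 16, power 14, value 105
- A+B+E: memory 20, power 21, value 104
Best: 115 rps.

115 rps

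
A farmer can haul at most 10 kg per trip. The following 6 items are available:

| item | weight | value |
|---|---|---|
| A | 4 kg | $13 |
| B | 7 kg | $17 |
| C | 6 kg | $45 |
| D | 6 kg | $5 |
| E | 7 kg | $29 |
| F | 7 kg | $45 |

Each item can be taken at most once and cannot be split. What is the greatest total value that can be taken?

Check high-value combinations within 10 kg:
- A+C: weight 4+6=10, value 13+45=58
- C: weight 6, value 45
- F: weight 7, value 45
- E: weight 7, value 29
- A+D: weight 4+6=10, value 13+5=18
Best: $58.

$58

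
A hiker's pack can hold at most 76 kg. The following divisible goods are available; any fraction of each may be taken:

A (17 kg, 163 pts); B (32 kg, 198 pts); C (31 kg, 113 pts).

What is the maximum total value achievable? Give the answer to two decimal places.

Take in order of value per unit:
- A (163/17 per unit): all 17 → value 163, running total 163.00
- B (198/32 per unit): all 32 → value 198, running total 361.00
- C (113/31 per unit): 27 of 31 → value 27×113/31 = 98.4194, running total 459.42
Total 459.42.

459.42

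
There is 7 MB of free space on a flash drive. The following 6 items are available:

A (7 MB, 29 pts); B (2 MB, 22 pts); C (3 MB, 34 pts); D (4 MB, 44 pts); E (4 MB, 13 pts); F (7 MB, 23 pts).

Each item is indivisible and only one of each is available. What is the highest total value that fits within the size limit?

Check high-value combinations within 7 MB:
- C+D: size 3+4=7, value 34+44=78
- B+D: size 2+4=6, value 22+44=66
- B+C: size 2+3=5, value 22+34=56
Best: 78 pts.

78 pts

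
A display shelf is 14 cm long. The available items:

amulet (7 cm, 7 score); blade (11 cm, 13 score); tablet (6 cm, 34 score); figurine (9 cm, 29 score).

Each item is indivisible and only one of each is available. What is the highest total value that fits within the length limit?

41 score

Check high-value combinations within 14 cm:
- amulet+tablet: length 7+6=13, value 7+34=41
- tablet: length 6, value 34
- figurine: length 9, value 29
- blade: length 11, value 13
Best: 41 score.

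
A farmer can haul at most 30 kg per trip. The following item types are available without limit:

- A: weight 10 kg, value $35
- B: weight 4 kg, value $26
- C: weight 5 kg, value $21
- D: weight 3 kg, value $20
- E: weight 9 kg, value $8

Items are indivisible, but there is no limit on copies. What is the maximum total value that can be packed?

$200

Best value-per-unit is D at 20/3, and filling with it alone uses weight 10×3=30. No mix of the others beats 10×20 = 200.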